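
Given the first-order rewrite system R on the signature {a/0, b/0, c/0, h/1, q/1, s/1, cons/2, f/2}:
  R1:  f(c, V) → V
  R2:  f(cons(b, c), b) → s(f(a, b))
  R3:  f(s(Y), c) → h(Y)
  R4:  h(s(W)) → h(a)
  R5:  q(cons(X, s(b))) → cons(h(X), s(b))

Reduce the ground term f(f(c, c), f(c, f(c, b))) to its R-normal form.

1. f(f(c, c), f(c, f(c, b)))  →  f(c, f(c, f(c, b)))   [R1 at 1]
2. f(c, f(c, f(c, b)))  →  f(c, f(c, b))   [R1 at ε]
3. f(c, f(c, b))  →  f(c, b)   [R1 at ε]
4. f(c, b)  →  b   [R1 at ε]

b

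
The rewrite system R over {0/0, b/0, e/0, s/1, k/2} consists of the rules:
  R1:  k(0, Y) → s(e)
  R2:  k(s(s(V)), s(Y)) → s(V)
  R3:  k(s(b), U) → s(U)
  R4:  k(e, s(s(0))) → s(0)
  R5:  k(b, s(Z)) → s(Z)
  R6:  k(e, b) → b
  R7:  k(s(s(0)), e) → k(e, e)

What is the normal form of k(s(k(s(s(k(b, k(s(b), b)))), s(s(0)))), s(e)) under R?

s(s(b))

1. k(s(k(s(s(k(b, k(s(b), b)))), s(s(0)))), s(e))  →  k(s(s(k(b, k(s(b), b)))), s(e))   [R2 at 1.1]
2. k(s(s(k(b, k(s(b), b)))), s(e))  →  s(k(b, k(s(b), b)))   [R2 at ε]
3. s(k(b, k(s(b), b)))  →  s(k(b, s(b)))   [R3 at 1.2]
4. s(k(b, s(b)))  →  s(s(b))   [R5 at 1]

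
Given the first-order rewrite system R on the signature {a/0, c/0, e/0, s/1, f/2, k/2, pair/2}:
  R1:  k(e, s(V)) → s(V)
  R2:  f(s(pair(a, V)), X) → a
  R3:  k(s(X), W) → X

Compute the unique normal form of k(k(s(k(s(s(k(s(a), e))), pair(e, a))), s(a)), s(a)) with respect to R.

1. k(k(s(k(s(s(k(s(a), e))), pair(e, a))), s(a)), s(a))  →  k(k(s(s(k(s(a), e))), pair(e, a)), s(a))   [R3 at 1]
2. k(k(s(s(k(s(a), e))), pair(e, a)), s(a))  →  k(s(k(s(a), e)), s(a))   [R3 at 1]
3. k(s(k(s(a), e)), s(a))  →  k(s(a), e)   [R3 at ε]
4. k(s(a), e)  →  a   [R3 at ε]

a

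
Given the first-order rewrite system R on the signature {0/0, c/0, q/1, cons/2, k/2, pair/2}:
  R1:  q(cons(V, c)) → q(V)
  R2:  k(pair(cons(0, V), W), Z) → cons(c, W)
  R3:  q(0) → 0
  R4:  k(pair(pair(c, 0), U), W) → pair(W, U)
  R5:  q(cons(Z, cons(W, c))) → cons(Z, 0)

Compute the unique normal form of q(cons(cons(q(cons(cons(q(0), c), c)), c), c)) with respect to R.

1. q(cons(cons(q(cons(cons(q(0), c), c)), c), c))  →  q(cons(q(cons(cons(q(0), c), c)), c))   [R1 at ε]
2. q(cons(q(cons(cons(q(0), c), c)), c))  →  q(q(cons(cons(q(0), c), c)))   [R1 at ε]
3. q(q(cons(cons(q(0), c), c)))  →  q(q(cons(q(0), c)))   [R1 at 1]
4. q(q(cons(q(0), c)))  →  q(q(q(0)))   [R1 at 1]
5. q(q(q(0)))  →  q(q(0))   [R3 at 1.1]
6. q(q(0))  →  q(0)   [R3 at 1]
7. q(0)  →  0   [R3 at ε]

0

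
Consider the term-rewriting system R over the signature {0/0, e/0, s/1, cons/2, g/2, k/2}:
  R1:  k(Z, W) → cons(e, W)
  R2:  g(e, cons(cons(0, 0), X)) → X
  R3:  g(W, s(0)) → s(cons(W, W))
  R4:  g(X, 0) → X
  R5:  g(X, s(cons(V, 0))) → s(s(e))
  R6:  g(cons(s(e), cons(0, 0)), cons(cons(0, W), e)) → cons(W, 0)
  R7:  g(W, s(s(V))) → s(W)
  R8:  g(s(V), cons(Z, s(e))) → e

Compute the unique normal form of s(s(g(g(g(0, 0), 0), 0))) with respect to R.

1. s(s(g(g(g(0, 0), 0), 0)))  →  s(s(g(g(0, 0), 0)))   [R4 at 1.1]
2. s(s(g(g(0, 0), 0)))  →  s(s(g(0, 0)))   [R4 at 1.1]
3. s(s(g(0, 0)))  →  s(s(0))   [R4 at 1.1]

s(s(0))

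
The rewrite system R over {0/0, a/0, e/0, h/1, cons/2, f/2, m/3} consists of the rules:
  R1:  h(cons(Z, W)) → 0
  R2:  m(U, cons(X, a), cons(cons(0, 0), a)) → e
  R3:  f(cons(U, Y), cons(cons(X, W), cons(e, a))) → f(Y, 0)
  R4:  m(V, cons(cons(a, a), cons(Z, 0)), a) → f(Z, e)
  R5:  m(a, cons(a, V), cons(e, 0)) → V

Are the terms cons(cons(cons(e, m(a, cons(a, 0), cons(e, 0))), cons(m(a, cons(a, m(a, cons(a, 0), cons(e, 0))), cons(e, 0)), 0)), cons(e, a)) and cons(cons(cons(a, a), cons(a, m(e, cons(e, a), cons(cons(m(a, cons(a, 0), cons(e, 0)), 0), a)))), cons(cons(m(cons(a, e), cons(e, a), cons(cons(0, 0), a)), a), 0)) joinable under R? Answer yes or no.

Reduce t₁ = cons(cons(cons(e, m(a, cons(a, 0), cons(e, 0))), cons(m(a, cons(a, m(a, cons(a, 0), cons(e, 0))), cons(e, 0)), 0)), cons(e, a)):
1. cons(cons(cons(e, m(a, cons(a, 0), cons(e, 0))), cons(m(a, cons(a, m(a, cons(a, 0), cons(e, 0))), cons(e, 0)), 0)), cons(e, a))  →  cons(cons(cons(e, 0), cons(m(a, cons(a, m(a, cons(a, 0), cons(e, 0))), cons(e, 0)), 0)), cons(e, a))   [R5 at 1.1.2]
2. cons(cons(cons(e, 0), cons(m(a, cons(a, m(a, cons(a, 0), cons(e, 0))), cons(e, 0)), 0)), cons(e, a))  →  cons(cons(cons(e, 0), cons(m(a, cons(a, 0), cons(e, 0)), 0)), cons(e, a))   [R5 at 1.2.1]
3. cons(cons(cons(e, 0), cons(m(a, cons(a, 0), cons(e, 0)), 0)), cons(e, a))  →  cons(cons(cons(e, 0), cons(0, 0)), cons(e, a))   [R5 at 1.2.1]

Reduce t₂ = cons(cons(cons(a, a), cons(a, m(e, cons(e, a), cons(cons(m(a, cons(a, 0), cons(e, 0)), 0), a)))), cons(cons(m(cons(a, e), cons(e, a), cons(cons(0, 0), a)), a), 0)):
1. cons(cons(cons(a, a), cons(a, m(e, cons(e, a), cons(cons(m(a, cons(a, 0), cons(e, 0)), 0), a)))), cons(cons(m(cons(a, e), cons(e, a), cons(cons(0, 0), a)), a), 0))  →  cons(cons(cons(a, a), cons(a, m(e, cons(e, a), cons(cons(0, 0), a)))), cons(cons(m(cons(a, e), cons(e, a), cons(cons(0, 0), a)), a), 0))   [R5 at 1.2.2.3.1.1]
2. cons(cons(cons(a, a), cons(a, m(e, cons(e, a), cons(cons(0, 0), a)))), cons(cons(m(cons(a, e), cons(e, a), cons(cons(0, 0), a)), a), 0))  →  cons(cons(cons(a, a), cons(a, e)), cons(cons(m(cons(a, e), cons(e, a), cons(cons(0, 0), a)), a), 0))   [R2 at 1.2.2]
3. cons(cons(cons(a, a), cons(a, e)), cons(cons(m(cons(a, e), cons(e, a), cons(cons(0, 0), a)), a), 0))  →  cons(cons(cons(a, a), cons(a, e)), cons(cons(e, a), 0))   [R2 at 2.1.1]

no — NF(t₁) = cons(cons(cons(e, 0), cons(0, 0)), cons(e, a)), NF(t₂) = cons(cons(cons(a, a), cons(a, e)), cons(cons(e, a), 0))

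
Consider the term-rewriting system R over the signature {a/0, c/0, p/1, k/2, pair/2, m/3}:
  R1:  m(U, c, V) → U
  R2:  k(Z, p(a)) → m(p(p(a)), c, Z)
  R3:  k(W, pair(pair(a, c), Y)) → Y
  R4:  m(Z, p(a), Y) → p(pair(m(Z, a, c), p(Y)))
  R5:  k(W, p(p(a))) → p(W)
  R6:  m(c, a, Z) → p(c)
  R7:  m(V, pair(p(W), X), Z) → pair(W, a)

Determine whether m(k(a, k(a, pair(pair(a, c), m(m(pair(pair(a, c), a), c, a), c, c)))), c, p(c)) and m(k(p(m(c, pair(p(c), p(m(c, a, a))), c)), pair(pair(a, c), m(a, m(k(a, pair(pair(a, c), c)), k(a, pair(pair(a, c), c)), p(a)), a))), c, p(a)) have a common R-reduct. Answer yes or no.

Reduce t₁ = m(k(a, k(a, pair(pair(a, c), m(m(pair(pair(a, c), a), c, a), c, c)))), c, p(c)):
1. m(k(a, k(a, pair(pair(a, c), m(m(pair(pair(a, c), a), c, a), c, c)))), c, p(c))  →  k(a, k(a, pair(pair(a, c), m(m(pair(pair(a, c), a), c, a), c, c))))   [R1 at ε]
2. k(a, k(a, pair(pair(a, c), m(m(pair(pair(a, c), a), c, a), c, c))))  →  k(a, m(m(pair(pair(a, c), a), c, a), c, c))   [R3 at 2]
3. k(a, m(m(pair(pair(a, c), a), c, a), c, c))  →  k(a, m(pair(pair(a, c), a), c, a))   [R1 at 2]
4. k(a, m(pair(pair(a, c), a), c, a))  →  k(a, pair(pair(a, c), a))   [R1 at 2]
5. k(a, pair(pair(a, c), a))  →  a   [R3 at ε]

Reduce t₂ = m(k(p(m(c, pair(p(c), p(m(c, a, a))), c)), pair(pair(a, c), m(a, m(k(a, pair(pair(a, c), c)), k(a, pair(pair(a, c), c)), p(a)), a))), c, p(a)):
1. m(k(p(m(c, pair(p(c), p(m(c, a, a))), c)), pair(pair(a, c), m(a, m(k(a, pair(pair(a, c), c)), k(a, pair(pair(a, c), c)), p(a)), a))), c, p(a))  →  k(p(m(c, pair(p(c), p(m(c, a, a))), c)), pair(pair(a, c), m(a, m(k(a, pair(pair(a, c), c)), k(a, pair(pair(a, c), c)), p(a)), a)))   [R1 at ε]
2. k(p(m(c, pair(p(c), p(m(c, a, a))), c)), pair(pair(a, c), m(a, m(k(a, pair(pair(a, c), c)), k(a, pair(pair(a, c), c)), p(a)), a)))  →  m(a, m(k(a, pair(pair(a, c), c)), k(a, pair(pair(a, c), c)), p(a)), a)   [R3 at ε]
3. m(a, m(k(a, pair(pair(a, c), c)), k(a, pair(pair(a, c), c)), p(a)), a)  →  m(a, m(c, k(a, pair(pair(a, c), c)), p(a)), a)   [R3 at 2.1]
4. m(a, m(c, k(a, pair(pair(a, c), c)), p(a)), a)  →  m(a, m(c, c, p(a)), a)   [R3 at 2.2]
5. m(a, m(c, c, p(a)), a)  →  m(a, c, a)   [R1 at 2]
6. m(a, c, a)  →  a   [R1 at ε]

yes — NF(t₁) = a, NF(t₂) = a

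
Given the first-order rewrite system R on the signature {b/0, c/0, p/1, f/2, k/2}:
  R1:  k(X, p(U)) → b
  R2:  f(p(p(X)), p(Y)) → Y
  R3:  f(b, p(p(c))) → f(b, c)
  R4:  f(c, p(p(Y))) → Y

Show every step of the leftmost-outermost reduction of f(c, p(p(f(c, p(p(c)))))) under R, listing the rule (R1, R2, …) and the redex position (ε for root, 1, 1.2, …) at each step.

c

1. f(c, p(p(f(c, p(p(c))))))  →  f(c, p(p(c)))   [R4 at ε]
2. f(c, p(p(c)))  →  c   [R4 at ε]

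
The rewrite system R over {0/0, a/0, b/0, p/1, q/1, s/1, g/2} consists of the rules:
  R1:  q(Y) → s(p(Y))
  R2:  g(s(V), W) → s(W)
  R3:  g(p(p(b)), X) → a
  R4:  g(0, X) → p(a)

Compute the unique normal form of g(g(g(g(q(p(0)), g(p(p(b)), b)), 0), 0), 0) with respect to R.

1. g(g(g(g(q(p(0)), g(p(p(b)), b)), 0), 0), 0)  →  g(g(g(g(s(p(p(0))), g(p(p(b)), b)), 0), 0), 0)   [R1 at 1.1.1.1]
2. g(g(g(g(s(p(p(0))), g(p(p(b)), b)), 0), 0), 0)  →  g(g(g(s(g(p(p(b)), b)), 0), 0), 0)   [R2 at 1.1.1]
3. g(g(g(s(g(p(p(b)), b)), 0), 0), 0)  →  g(g(s(0), 0), 0)   [R2 at 1.1]
4. g(g(s(0), 0), 0)  →  g(s(0), 0)   [R2 at 1]
5. g(s(0), 0)  →  s(0)   [R2 at ε]

s(0)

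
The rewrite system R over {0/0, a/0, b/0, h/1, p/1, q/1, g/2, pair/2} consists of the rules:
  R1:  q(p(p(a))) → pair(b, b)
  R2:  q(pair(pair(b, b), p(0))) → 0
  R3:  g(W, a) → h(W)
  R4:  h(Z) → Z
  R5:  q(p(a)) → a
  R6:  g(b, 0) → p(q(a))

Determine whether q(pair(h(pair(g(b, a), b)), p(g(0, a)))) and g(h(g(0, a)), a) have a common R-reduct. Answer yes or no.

yes — NF(t₁) = 0, NF(t₂) = 0

Reduce t₁ = q(pair(h(pair(g(b, a), b)), p(g(0, a)))):
1. q(pair(h(pair(g(b, a), b)), p(g(0, a))))  →  q(pair(pair(g(b, a), b), p(g(0, a))))   [R4 at 1.1]
2. q(pair(pair(g(b, a), b), p(g(0, a))))  →  q(pair(pair(h(b), b), p(g(0, a))))   [R3 at 1.1.1]
3. q(pair(pair(h(b), b), p(g(0, a))))  →  q(pair(pair(b, b), p(g(0, a))))   [R4 at 1.1.1]
4. q(pair(pair(b, b), p(g(0, a))))  →  q(pair(pair(b, b), p(h(0))))   [R3 at 1.2.1]
5. q(pair(pair(b, b), p(h(0))))  →  q(pair(pair(b, b), p(0)))   [R4 at 1.2.1]
6. q(pair(pair(b, b), p(0)))  →  0   [R2 at ε]

Reduce t₂ = g(h(g(0, a)), a):
1. g(h(g(0, a)), a)  →  h(h(g(0, a)))   [R3 at ε]
2. h(h(g(0, a)))  →  h(g(0, a))   [R4 at ε]
3. h(g(0, a))  →  g(0, a)   [R4 at ε]
4. g(0, a)  →  h(0)   [R3 at ε]
5. h(0)  →  0   [R4 at ε]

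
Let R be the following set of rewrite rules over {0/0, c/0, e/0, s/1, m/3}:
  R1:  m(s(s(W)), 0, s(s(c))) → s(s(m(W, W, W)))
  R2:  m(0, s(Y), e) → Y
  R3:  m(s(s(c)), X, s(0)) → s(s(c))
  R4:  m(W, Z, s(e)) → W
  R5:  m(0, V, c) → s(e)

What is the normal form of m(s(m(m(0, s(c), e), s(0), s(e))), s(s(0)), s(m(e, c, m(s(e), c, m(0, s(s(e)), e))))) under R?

s(c)

1. m(s(m(m(0, s(c), e), s(0), s(e))), s(s(0)), s(m(e, c, m(s(e), c, m(0, s(s(e)), e)))))  →  m(s(m(0, s(c), e)), s(s(0)), s(m(e, c, m(s(e), c, m(0, s(s(e)), e)))))   [R4 at 1.1]
2. m(s(m(0, s(c), e)), s(s(0)), s(m(e, c, m(s(e), c, m(0, s(s(e)), e)))))  →  m(s(c), s(s(0)), s(m(e, c, m(s(e), c, m(0, s(s(e)), e)))))   [R2 at 1.1]
3. m(s(c), s(s(0)), s(m(e, c, m(s(e), c, m(0, s(s(e)), e)))))  →  m(s(c), s(s(0)), s(m(e, c, m(s(e), c, s(e)))))   [R2 at 3.1.3.3]
4. m(s(c), s(s(0)), s(m(e, c, m(s(e), c, s(e)))))  →  m(s(c), s(s(0)), s(m(e, c, s(e))))   [R4 at 3.1.3]
5. m(s(c), s(s(0)), s(m(e, c, s(e))))  →  m(s(c), s(s(0)), s(e))   [R4 at 3.1]
6. m(s(c), s(s(0)), s(e))  →  s(c)   [R4 at ε]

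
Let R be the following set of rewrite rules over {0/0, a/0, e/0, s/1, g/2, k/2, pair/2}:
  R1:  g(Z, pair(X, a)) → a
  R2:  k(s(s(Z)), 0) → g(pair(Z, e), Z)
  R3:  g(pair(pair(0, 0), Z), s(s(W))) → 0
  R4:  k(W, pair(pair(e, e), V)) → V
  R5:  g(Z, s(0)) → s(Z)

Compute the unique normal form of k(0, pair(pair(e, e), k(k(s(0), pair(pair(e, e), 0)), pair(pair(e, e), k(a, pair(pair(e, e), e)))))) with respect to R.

1. k(0, pair(pair(e, e), k(k(s(0), pair(pair(e, e), 0)), pair(pair(e, e), k(a, pair(pair(e, e), e))))))  →  k(k(s(0), pair(pair(e, e), 0)), pair(pair(e, e), k(a, pair(pair(e, e), e))))   [R4 at ε]
2. k(k(s(0), pair(pair(e, e), 0)), pair(pair(e, e), k(a, pair(pair(e, e), e))))  →  k(a, pair(pair(e, e), e))   [R4 at ε]
3. k(a, pair(pair(e, e), e))  →  e   [R4 at ε]

e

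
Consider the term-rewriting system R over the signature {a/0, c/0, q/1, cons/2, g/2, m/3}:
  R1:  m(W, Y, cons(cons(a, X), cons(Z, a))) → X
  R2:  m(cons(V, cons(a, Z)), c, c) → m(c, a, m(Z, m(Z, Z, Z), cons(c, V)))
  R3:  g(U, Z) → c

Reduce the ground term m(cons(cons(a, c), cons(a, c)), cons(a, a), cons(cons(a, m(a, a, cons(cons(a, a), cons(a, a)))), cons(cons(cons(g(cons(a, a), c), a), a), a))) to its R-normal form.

1. m(cons(cons(a, c), cons(a, c)), cons(a, a), cons(cons(a, m(a, a, cons(cons(a, a), cons(a, a)))), cons(cons(cons(g(cons(a, a), c), a), a), a)))  →  m(a, a, cons(cons(a, a), cons(a, a)))   [R1 at ε]
2. m(a, a, cons(cons(a, a), cons(a, a)))  →  a   [R1 at ε]

a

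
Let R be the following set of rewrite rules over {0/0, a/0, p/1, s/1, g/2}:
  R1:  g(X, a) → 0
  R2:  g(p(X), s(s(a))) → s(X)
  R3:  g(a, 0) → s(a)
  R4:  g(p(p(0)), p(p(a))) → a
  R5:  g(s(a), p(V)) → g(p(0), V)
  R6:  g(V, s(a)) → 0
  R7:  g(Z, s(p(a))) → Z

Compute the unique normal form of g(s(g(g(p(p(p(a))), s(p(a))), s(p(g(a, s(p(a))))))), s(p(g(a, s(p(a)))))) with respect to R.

1. g(s(g(g(p(p(p(a))), s(p(a))), s(p(g(a, s(p(a))))))), s(p(g(a, s(p(a))))))  →  g(s(g(p(p(p(a))), s(p(g(a, s(p(a))))))), s(p(g(a, s(p(a))))))   [R7 at 1.1.1]
2. g(s(g(p(p(p(a))), s(p(g(a, s(p(a))))))), s(p(g(a, s(p(a))))))  →  g(s(g(p(p(p(a))), s(p(a)))), s(p(g(a, s(p(a))))))   [R7 at 1.1.2.1.1]
3. g(s(g(p(p(p(a))), s(p(a)))), s(p(g(a, s(p(a))))))  →  g(s(p(p(p(a)))), s(p(g(a, s(p(a))))))   [R7 at 1.1]
4. g(s(p(p(p(a)))), s(p(g(a, s(p(a))))))  →  g(s(p(p(p(a)))), s(p(a)))   [R7 at 2.1.1]
5. g(s(p(p(p(a)))), s(p(a)))  →  s(p(p(p(a))))   [R7 at ε]

s(p(p(p(a))))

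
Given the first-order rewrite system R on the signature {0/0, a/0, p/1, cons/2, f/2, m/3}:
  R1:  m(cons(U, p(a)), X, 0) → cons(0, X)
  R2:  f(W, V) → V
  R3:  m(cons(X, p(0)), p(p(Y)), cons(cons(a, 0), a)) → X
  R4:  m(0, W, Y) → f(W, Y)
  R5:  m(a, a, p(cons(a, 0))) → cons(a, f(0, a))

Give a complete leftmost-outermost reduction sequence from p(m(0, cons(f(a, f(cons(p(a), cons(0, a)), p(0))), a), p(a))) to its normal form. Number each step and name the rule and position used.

p(p(a))

1. p(m(0, cons(f(a, f(cons(p(a), cons(0, a)), p(0))), a), p(a)))  →  p(f(cons(f(a, f(cons(p(a), cons(0, a)), p(0))), a), p(a)))   [R4 at 1]
2. p(f(cons(f(a, f(cons(p(a), cons(0, a)), p(0))), a), p(a)))  →  p(p(a))   [R2 at 1]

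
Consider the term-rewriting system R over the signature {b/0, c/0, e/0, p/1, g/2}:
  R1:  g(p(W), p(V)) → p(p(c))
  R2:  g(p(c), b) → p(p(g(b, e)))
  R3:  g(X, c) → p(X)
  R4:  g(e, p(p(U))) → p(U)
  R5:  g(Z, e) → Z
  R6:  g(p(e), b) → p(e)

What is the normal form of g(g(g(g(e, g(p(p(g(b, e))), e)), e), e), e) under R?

1. g(g(g(g(e, g(p(p(g(b, e))), e)), e), e), e)  →  g(g(g(e, g(p(p(g(b, e))), e)), e), e)   [R5 at ε]
2. g(g(g(e, g(p(p(g(b, e))), e)), e), e)  →  g(g(e, g(p(p(g(b, e))), e)), e)   [R5 at ε]
3. g(g(e, g(p(p(g(b, e))), e)), e)  →  g(e, g(p(p(g(b, e))), e))   [R5 at ε]
4. g(e, g(p(p(g(b, e))), e))  →  g(e, p(p(g(b, e))))   [R5 at 2]
5. g(e, p(p(g(b, e))))  →  p(g(b, e))   [R4 at ε]
6. p(g(b, e))  →  p(b)   [R5 at 1]

p(b)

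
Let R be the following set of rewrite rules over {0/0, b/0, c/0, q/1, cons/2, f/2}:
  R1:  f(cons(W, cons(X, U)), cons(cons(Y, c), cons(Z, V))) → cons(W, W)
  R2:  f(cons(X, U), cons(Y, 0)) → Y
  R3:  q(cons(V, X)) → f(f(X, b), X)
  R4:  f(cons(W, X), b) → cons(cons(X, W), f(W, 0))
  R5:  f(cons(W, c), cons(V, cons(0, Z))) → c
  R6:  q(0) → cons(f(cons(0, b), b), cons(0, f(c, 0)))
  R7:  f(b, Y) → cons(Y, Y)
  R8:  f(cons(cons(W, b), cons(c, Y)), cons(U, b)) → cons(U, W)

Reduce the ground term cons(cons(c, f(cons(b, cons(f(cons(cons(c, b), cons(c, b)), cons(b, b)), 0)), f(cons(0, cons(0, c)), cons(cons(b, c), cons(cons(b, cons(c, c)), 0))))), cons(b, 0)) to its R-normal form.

1. cons(cons(c, f(cons(b, cons(f(cons(cons(c, b), cons(c, b)), cons(b, b)), 0)), f(cons(0, cons(0, c)), cons(cons(b, c), cons(cons(b, cons(c, c)), 0))))), cons(b, 0))  →  cons(cons(c, f(cons(b, cons(cons(b, c), 0)), f(cons(0, cons(0, c)), cons(cons(b, c), cons(cons(b, cons(c, c)), 0))))), cons(b, 0))   [R8 at 1.2.1.2.1]
2. cons(cons(c, f(cons(b, cons(cons(b, c), 0)), f(cons(0, cons(0, c)), cons(cons(b, c), cons(cons(b, cons(c, c)), 0))))), cons(b, 0))  →  cons(cons(c, f(cons(b, cons(cons(b, c), 0)), cons(0, 0))), cons(b, 0))   [R1 at 1.2.2]
3. cons(cons(c, f(cons(b, cons(cons(b, c), 0)), cons(0, 0))), cons(b, 0))  →  cons(cons(c, 0), cons(b, 0))   [R2 at 1.2]

cons(cons(c, 0), cons(b, 0))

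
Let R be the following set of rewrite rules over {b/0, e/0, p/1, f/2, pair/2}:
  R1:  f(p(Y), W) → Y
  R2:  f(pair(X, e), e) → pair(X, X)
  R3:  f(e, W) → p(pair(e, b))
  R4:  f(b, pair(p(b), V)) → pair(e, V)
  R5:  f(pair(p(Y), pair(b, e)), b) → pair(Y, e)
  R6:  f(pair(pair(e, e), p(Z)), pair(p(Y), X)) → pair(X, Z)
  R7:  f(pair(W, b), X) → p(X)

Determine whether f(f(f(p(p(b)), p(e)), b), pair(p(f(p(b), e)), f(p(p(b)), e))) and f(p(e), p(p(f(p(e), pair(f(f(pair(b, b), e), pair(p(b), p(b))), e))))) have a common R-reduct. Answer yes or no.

no — NF(t₁) = pair(e, p(b)), NF(t₂) = e

Reduce t₁ = f(f(f(p(p(b)), p(e)), b), pair(p(f(p(b), e)), f(p(p(b)), e))):
1. f(f(f(p(p(b)), p(e)), b), pair(p(f(p(b), e)), f(p(p(b)), e)))  →  f(f(p(b), b), pair(p(f(p(b), e)), f(p(p(b)), e)))   [R1 at 1.1]
2. f(f(p(b), b), pair(p(f(p(b), e)), f(p(p(b)), e)))  →  f(b, pair(p(f(p(b), e)), f(p(p(b)), e)))   [R1 at 1]
3. f(b, pair(p(f(p(b), e)), f(p(p(b)), e)))  →  f(b, pair(p(b), f(p(p(b)), e)))   [R1 at 2.1.1]
4. f(b, pair(p(b), f(p(p(b)), e)))  →  pair(e, f(p(p(b)), e))   [R4 at ε]
5. pair(e, f(p(p(b)), e))  →  pair(e, p(b))   [R1 at 2]

Reduce t₂ = f(p(e), p(p(f(p(e), pair(f(f(pair(b, b), e), pair(p(b), p(b))), e))))):
1. f(p(e), p(p(f(p(e), pair(f(f(pair(b, b), e), pair(p(b), p(b))), e)))))  →  e   [R1 at ε]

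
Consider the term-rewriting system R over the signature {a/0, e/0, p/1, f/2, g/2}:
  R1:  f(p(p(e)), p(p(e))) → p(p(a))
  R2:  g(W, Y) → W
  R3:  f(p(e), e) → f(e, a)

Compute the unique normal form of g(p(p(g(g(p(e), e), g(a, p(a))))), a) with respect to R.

1. g(p(p(g(g(p(e), e), g(a, p(a))))), a)  →  p(p(g(g(p(e), e), g(a, p(a)))))   [R2 at ε]
2. p(p(g(g(p(e), e), g(a, p(a)))))  →  p(p(g(p(e), e)))   [R2 at 1.1]
3. p(p(g(p(e), e)))  →  p(p(p(e)))   [R2 at 1.1]

p(p(p(e)))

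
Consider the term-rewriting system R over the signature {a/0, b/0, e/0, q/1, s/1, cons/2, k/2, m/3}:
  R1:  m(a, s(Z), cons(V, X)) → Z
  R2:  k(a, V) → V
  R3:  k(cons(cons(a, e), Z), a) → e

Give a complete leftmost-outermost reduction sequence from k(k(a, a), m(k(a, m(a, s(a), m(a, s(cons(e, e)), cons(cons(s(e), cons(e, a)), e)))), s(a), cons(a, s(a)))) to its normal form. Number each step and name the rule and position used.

1. k(k(a, a), m(k(a, m(a, s(a), m(a, s(cons(e, e)), cons(cons(s(e), cons(e, a)), e)))), s(a), cons(a, s(a))))  →  k(a, m(k(a, m(a, s(a), m(a, s(cons(e, e)), cons(cons(s(e), cons(e, a)), e)))), s(a), cons(a, s(a))))   [R2 at 1]
2. k(a, m(k(a, m(a, s(a), m(a, s(cons(e, e)), cons(cons(s(e), cons(e, a)), e)))), s(a), cons(a, s(a))))  →  m(k(a, m(a, s(a), m(a, s(cons(e, e)), cons(cons(s(e), cons(e, a)), e)))), s(a), cons(a, s(a)))   [R2 at ε]
3. m(k(a, m(a, s(a), m(a, s(cons(e, e)), cons(cons(s(e), cons(e, a)), e)))), s(a), cons(a, s(a)))  →  m(m(a, s(a), m(a, s(cons(e, e)), cons(cons(s(e), cons(e, a)), e))), s(a), cons(a, s(a)))   [R2 at 1]
4. m(m(a, s(a), m(a, s(cons(e, e)), cons(cons(s(e), cons(e, a)), e))), s(a), cons(a, s(a)))  →  m(m(a, s(a), cons(e, e)), s(a), cons(a, s(a)))   [R1 at 1.3]
5. m(m(a, s(a), cons(e, e)), s(a), cons(a, s(a)))  →  m(a, s(a), cons(a, s(a)))   [R1 at 1]
6. m(a, s(a), cons(a, s(a)))  →  a   [R1 at ε]

a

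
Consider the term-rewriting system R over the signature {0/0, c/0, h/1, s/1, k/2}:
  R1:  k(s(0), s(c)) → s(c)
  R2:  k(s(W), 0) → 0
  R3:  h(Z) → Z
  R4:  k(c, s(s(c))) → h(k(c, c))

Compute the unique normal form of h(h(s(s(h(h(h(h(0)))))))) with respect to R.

s(s(0))

1. h(h(s(s(h(h(h(h(0))))))))  →  h(s(s(h(h(h(h(0)))))))   [R3 at ε]
2. h(s(s(h(h(h(h(0)))))))  →  s(s(h(h(h(h(0))))))   [R3 at ε]
3. s(s(h(h(h(h(0))))))  →  s(s(h(h(h(0)))))   [R3 at 1.1]
4. s(s(h(h(h(0)))))  →  s(s(h(h(0))))   [R3 at 1.1]
5. s(s(h(h(0))))  →  s(s(h(0)))   [R3 at 1.1]
6. s(s(h(0)))  →  s(s(0))   [R3 at 1.1]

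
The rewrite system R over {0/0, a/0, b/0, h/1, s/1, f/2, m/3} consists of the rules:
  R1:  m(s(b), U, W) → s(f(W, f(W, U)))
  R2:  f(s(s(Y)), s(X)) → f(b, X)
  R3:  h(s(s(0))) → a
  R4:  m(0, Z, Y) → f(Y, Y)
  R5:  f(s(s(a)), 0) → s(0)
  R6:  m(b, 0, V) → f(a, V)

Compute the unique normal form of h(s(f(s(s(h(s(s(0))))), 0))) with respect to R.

a

1. h(s(f(s(s(h(s(s(0))))), 0)))  →  h(s(f(s(s(a)), 0)))   [R3 at 1.1.1.1.1]
2. h(s(f(s(s(a)), 0)))  →  h(s(s(0)))   [R5 at 1.1]
3. h(s(s(0)))  →  a   [R3 at ε]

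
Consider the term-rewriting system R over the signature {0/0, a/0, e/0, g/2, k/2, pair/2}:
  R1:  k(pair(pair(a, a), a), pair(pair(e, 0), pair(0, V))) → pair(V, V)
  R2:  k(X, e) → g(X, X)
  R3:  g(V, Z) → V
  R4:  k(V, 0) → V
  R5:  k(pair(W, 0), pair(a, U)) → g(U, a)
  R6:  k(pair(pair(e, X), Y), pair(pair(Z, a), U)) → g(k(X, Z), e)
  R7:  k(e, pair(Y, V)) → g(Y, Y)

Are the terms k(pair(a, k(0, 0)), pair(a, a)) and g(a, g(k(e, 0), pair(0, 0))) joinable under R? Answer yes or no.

Reduce t₁ = k(pair(a, k(0, 0)), pair(a, a)):
1. k(pair(a, k(0, 0)), pair(a, a))  →  k(pair(a, 0), pair(a, a))   [R4 at 1.2]
2. k(pair(a, 0), pair(a, a))  →  g(a, a)   [R5 at ε]
3. g(a, a)  →  a   [R3 at ε]

Reduce t₂ = g(a, g(k(e, 0), pair(0, 0))):
1. g(a, g(k(e, 0), pair(0, 0)))  →  a   [R3 at ε]

yes — NF(t₁) = a, NF(t₂) = a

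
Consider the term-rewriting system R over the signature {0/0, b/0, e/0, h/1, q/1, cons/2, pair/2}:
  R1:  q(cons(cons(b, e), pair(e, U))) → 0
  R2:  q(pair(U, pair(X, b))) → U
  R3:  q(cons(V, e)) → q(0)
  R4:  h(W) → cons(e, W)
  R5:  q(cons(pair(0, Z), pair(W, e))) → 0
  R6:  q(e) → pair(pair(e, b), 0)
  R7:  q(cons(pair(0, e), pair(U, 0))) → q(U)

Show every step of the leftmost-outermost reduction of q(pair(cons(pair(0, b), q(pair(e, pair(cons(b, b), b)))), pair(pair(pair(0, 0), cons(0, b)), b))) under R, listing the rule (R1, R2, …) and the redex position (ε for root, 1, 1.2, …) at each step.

cons(pair(0, b), e)

1. q(pair(cons(pair(0, b), q(pair(e, pair(cons(b, b), b)))), pair(pair(pair(0, 0), cons(0, b)), b)))  →  cons(pair(0, b), q(pair(e, pair(cons(b, b), b))))   [R2 at ε]
2. cons(pair(0, b), q(pair(e, pair(cons(b, b), b))))  →  cons(pair(0, b), e)   [R2 at 2]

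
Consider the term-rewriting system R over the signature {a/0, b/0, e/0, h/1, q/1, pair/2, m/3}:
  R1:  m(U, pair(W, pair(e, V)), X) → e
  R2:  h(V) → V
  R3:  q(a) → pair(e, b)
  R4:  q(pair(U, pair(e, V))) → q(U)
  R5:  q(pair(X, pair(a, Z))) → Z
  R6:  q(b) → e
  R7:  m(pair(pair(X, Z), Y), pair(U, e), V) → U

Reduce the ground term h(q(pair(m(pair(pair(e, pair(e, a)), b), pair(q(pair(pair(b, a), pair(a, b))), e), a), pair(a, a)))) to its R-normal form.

a

1. h(q(pair(m(pair(pair(e, pair(e, a)), b), pair(q(pair(pair(b, a), pair(a, b))), e), a), pair(a, a))))  →  q(pair(m(pair(pair(e, pair(e, a)), b), pair(q(pair(pair(b, a), pair(a, b))), e), a), pair(a, a)))   [R2 at ε]
2. q(pair(m(pair(pair(e, pair(e, a)), b), pair(q(pair(pair(b, a), pair(a, b))), e), a), pair(a, a)))  →  a   [R5 at ε]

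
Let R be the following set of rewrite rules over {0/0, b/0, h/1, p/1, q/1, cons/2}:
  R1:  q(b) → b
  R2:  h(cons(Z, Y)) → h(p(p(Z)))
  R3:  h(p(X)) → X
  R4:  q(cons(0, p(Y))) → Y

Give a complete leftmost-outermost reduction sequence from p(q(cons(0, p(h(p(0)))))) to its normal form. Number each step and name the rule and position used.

1. p(q(cons(0, p(h(p(0))))))  →  p(h(p(0)))   [R4 at 1]
2. p(h(p(0)))  →  p(0)   [R3 at 1]

p(0)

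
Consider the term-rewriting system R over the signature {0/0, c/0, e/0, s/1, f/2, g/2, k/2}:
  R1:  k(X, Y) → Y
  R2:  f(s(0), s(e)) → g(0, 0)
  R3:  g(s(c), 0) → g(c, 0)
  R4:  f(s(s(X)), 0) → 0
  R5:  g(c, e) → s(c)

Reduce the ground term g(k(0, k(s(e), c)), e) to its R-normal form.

s(c)

1. g(k(0, k(s(e), c)), e)  →  g(k(s(e), c), e)   [R1 at 1]
2. g(k(s(e), c), e)  →  g(c, e)   [R1 at 1]
3. g(c, e)  →  s(c)   [R5 at ε]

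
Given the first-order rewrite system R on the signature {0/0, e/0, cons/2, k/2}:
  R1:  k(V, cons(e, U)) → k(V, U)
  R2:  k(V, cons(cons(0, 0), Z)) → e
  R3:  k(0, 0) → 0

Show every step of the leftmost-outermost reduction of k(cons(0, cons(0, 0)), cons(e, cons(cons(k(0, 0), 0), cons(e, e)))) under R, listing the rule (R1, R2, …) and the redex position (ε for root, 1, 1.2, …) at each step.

e

1. k(cons(0, cons(0, 0)), cons(e, cons(cons(k(0, 0), 0), cons(e, e))))  →  k(cons(0, cons(0, 0)), cons(cons(k(0, 0), 0), cons(e, e)))   [R1 at ε]
2. k(cons(0, cons(0, 0)), cons(cons(k(0, 0), 0), cons(e, e)))  →  k(cons(0, cons(0, 0)), cons(cons(0, 0), cons(e, e)))   [R3 at 2.1.1]
3. k(cons(0, cons(0, 0)), cons(cons(0, 0), cons(e, e)))  →  e   [R2 at ε]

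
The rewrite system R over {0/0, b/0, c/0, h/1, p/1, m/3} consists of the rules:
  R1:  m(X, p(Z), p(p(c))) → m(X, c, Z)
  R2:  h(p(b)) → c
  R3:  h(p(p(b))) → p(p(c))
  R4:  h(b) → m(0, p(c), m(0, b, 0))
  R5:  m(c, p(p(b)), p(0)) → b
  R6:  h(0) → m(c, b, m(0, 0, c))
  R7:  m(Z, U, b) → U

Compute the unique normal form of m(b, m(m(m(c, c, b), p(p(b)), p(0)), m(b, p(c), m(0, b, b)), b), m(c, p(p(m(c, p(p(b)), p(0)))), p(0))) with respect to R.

1. m(b, m(m(m(c, c, b), p(p(b)), p(0)), m(b, p(c), m(0, b, b)), b), m(c, p(p(m(c, p(p(b)), p(0)))), p(0)))  →  m(b, m(b, p(c), m(0, b, b)), m(c, p(p(m(c, p(p(b)), p(0)))), p(0)))   [R7 at 2]
2. m(b, m(b, p(c), m(0, b, b)), m(c, p(p(m(c, p(p(b)), p(0)))), p(0)))  →  m(b, m(b, p(c), b), m(c, p(p(m(c, p(p(b)), p(0)))), p(0)))   [R7 at 2.3]
3. m(b, m(b, p(c), b), m(c, p(p(m(c, p(p(b)), p(0)))), p(0)))  →  m(b, p(c), m(c, p(p(m(c, p(p(b)), p(0)))), p(0)))   [R7 at 2]
4. m(b, p(c), m(c, p(p(m(c, p(p(b)), p(0)))), p(0)))  →  m(b, p(c), m(c, p(p(b)), p(0)))   [R5 at 3.2.1.1]
5. m(b, p(c), m(c, p(p(b)), p(0)))  →  m(b, p(c), b)   [R5 at 3]
6. m(b, p(c), b)  →  p(c)   [R7 at ε]

p(c)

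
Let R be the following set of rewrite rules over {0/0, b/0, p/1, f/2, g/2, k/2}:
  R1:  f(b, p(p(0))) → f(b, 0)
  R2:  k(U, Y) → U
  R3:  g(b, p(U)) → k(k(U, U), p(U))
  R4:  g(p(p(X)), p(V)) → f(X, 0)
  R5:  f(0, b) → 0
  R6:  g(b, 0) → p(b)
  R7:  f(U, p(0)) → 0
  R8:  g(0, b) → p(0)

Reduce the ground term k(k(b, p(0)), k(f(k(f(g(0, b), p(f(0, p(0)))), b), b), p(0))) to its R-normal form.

1. k(k(b, p(0)), k(f(k(f(g(0, b), p(f(0, p(0)))), b), b), p(0)))  →  k(b, p(0))   [R2 at ε]
2. k(b, p(0))  →  b   [R2 at ε]

b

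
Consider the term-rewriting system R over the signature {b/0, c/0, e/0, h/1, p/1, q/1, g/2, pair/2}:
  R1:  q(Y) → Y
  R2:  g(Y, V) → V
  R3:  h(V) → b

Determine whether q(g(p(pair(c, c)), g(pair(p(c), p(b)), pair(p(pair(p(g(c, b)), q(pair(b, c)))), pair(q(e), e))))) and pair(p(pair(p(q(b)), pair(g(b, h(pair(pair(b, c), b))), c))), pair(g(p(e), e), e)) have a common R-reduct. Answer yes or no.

yes — NF(t₁) = pair(p(pair(p(b), pair(b, c))), pair(e, e)), NF(t₂) = pair(p(pair(p(b), pair(b, c))), pair(e, e))

Reduce t₁ = q(g(p(pair(c, c)), g(pair(p(c), p(b)), pair(p(pair(p(g(c, b)), q(pair(b, c)))), pair(q(e), e))))):
1. q(g(p(pair(c, c)), g(pair(p(c), p(b)), pair(p(pair(p(g(c, b)), q(pair(b, c)))), pair(q(e), e)))))  →  g(p(pair(c, c)), g(pair(p(c), p(b)), pair(p(pair(p(g(c, b)), q(pair(b, c)))), pair(q(e), e))))   [R1 at ε]
2. g(p(pair(c, c)), g(pair(p(c), p(b)), pair(p(pair(p(g(c, b)), q(pair(b, c)))), pair(q(e), e))))  →  g(pair(p(c), p(b)), pair(p(pair(p(g(c, b)), q(pair(b, c)))), pair(q(e), e)))   [R2 at ε]
3. g(pair(p(c), p(b)), pair(p(pair(p(g(c, b)), q(pair(b, c)))), pair(q(e), e)))  →  pair(p(pair(p(g(c, b)), q(pair(b, c)))), pair(q(e), e))   [R2 at ε]
4. pair(p(pair(p(g(c, b)), q(pair(b, c)))), pair(q(e), e))  →  pair(p(pair(p(b), q(pair(b, c)))), pair(q(e), e))   [R2 at 1.1.1.1]
5. pair(p(pair(p(b), q(pair(b, c)))), pair(q(e), e))  →  pair(p(pair(p(b), pair(b, c))), pair(q(e), e))   [R1 at 1.1.2]
6. pair(p(pair(p(b), pair(b, c))), pair(q(e), e))  →  pair(p(pair(p(b), pair(b, c))), pair(e, e))   [R1 at 2.1]

Reduce t₂ = pair(p(pair(p(q(b)), pair(g(b, h(pair(pair(b, c), b))), c))), pair(g(p(e), e), e)):
1. pair(p(pair(p(q(b)), pair(g(b, h(pair(pair(b, c), b))), c))), pair(g(p(e), e), e))  →  pair(p(pair(p(b), pair(g(b, h(pair(pair(b, c), b))), c))), pair(g(p(e), e), e))   [R1 at 1.1.1.1]
2. pair(p(pair(p(b), pair(g(b, h(pair(pair(b, c), b))), c))), pair(g(p(e), e), e))  →  pair(p(pair(p(b), pair(h(pair(pair(b, c), b)), c))), pair(g(p(e), e), e))   [R2 at 1.1.2.1]
3. pair(p(pair(p(b), pair(h(pair(pair(b, c), b)), c))), pair(g(p(e), e), e))  →  pair(p(pair(p(b), pair(b, c))), pair(g(p(e), e), e))   [R3 at 1.1.2.1]
4. pair(p(pair(p(b), pair(b, c))), pair(g(p(e), e), e))  →  pair(p(pair(p(b), pair(b, c))), pair(e, e))   [R2 at 2.1]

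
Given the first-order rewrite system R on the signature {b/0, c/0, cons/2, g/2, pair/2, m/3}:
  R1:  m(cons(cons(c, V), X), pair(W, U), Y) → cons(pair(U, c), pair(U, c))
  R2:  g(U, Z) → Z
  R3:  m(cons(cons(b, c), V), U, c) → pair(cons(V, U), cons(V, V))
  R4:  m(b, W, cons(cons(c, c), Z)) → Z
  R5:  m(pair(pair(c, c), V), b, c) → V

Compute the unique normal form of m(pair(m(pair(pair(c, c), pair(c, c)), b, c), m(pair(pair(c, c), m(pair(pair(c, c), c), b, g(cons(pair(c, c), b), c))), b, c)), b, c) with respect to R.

c

1. m(pair(m(pair(pair(c, c), pair(c, c)), b, c), m(pair(pair(c, c), m(pair(pair(c, c), c), b, g(cons(pair(c, c), b), c))), b, c)), b, c)  →  m(pair(pair(c, c), m(pair(pair(c, c), m(pair(pair(c, c), c), b, g(cons(pair(c, c), b), c))), b, c)), b, c)   [R5 at 1.1]
2. m(pair(pair(c, c), m(pair(pair(c, c), m(pair(pair(c, c), c), b, g(cons(pair(c, c), b), c))), b, c)), b, c)  →  m(pair(pair(c, c), m(pair(pair(c, c), c), b, g(cons(pair(c, c), b), c))), b, c)   [R5 at ε]
3. m(pair(pair(c, c), m(pair(pair(c, c), c), b, g(cons(pair(c, c), b), c))), b, c)  →  m(pair(pair(c, c), c), b, g(cons(pair(c, c), b), c))   [R5 at ε]
4. m(pair(pair(c, c), c), b, g(cons(pair(c, c), b), c))  →  m(pair(pair(c, c), c), b, c)   [R2 at 3]
5. m(pair(pair(c, c), c), b, c)  →  c   [R5 at ε]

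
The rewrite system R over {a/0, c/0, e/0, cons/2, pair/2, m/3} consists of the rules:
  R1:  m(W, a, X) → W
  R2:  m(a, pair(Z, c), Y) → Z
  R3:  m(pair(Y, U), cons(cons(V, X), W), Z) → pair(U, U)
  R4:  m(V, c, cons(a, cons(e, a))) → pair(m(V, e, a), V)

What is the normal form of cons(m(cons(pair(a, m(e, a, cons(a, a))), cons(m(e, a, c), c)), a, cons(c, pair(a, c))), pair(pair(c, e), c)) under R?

cons(cons(pair(a, e), cons(e, c)), pair(pair(c, e), c))

1. cons(m(cons(pair(a, m(e, a, cons(a, a))), cons(m(e, a, c), c)), a, cons(c, pair(a, c))), pair(pair(c, e), c))  →  cons(cons(pair(a, m(e, a, cons(a, a))), cons(m(e, a, c), c)), pair(pair(c, e), c))   [R1 at 1]
2. cons(cons(pair(a, m(e, a, cons(a, a))), cons(m(e, a, c), c)), pair(pair(c, e), c))  →  cons(cons(pair(a, e), cons(m(e, a, c), c)), pair(pair(c, e), c))   [R1 at 1.1.2]
3. cons(cons(pair(a, e), cons(m(e, a, c), c)), pair(pair(c, e), c))  →  cons(cons(pair(a, e), cons(e, c)), pair(pair(c, e), c))   [R1 at 1.2.1]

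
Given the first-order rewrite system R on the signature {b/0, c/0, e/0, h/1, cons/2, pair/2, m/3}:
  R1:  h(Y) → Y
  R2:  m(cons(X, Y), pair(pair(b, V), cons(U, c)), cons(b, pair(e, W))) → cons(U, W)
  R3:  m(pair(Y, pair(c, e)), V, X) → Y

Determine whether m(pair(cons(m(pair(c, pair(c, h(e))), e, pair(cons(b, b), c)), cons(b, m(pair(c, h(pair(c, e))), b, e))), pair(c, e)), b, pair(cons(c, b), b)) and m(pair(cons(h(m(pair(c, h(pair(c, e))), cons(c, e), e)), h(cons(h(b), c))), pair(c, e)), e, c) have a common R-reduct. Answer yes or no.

Reduce t₁ = m(pair(cons(m(pair(c, pair(c, h(e))), e, pair(cons(b, b), c)), cons(b, m(pair(c, h(pair(c, e))), b, e))), pair(c, e)), b, pair(cons(c, b), b)):
1. m(pair(cons(m(pair(c, pair(c, h(e))), e, pair(cons(b, b), c)), cons(b, m(pair(c, h(pair(c, e))), b, e))), pair(c, e)), b, pair(cons(c, b), b))  →  cons(m(pair(c, pair(c, h(e))), e, pair(cons(b, b), c)), cons(b, m(pair(c, h(pair(c, e))), b, e)))   [R3 at ε]
2. cons(m(pair(c, pair(c, h(e))), e, pair(cons(b, b), c)), cons(b, m(pair(c, h(pair(c, e))), b, e)))  →  cons(m(pair(c, pair(c, e)), e, pair(cons(b, b), c)), cons(b, m(pair(c, h(pair(c, e))), b, e)))   [R1 at 1.1.2.2]
3. cons(m(pair(c, pair(c, e)), e, pair(cons(b, b), c)), cons(b, m(pair(c, h(pair(c, e))), b, e)))  →  cons(c, cons(b, m(pair(c, h(pair(c, e))), b, e)))   [R3 at 1]
4. cons(c, cons(b, m(pair(c, h(pair(c, e))), b, e)))  →  cons(c, cons(b, m(pair(c, pair(c, e)), b, e)))   [R1 at 2.2.1.2]
5. cons(c, cons(b, m(pair(c, pair(c, e)), b, e)))  →  cons(c, cons(b, c))   [R3 at 2.2]

Reduce t₂ = m(pair(cons(h(m(pair(c, h(pair(c, e))), cons(c, e), e)), h(cons(h(b), c))), pair(c, e)), e, c):
1. m(pair(cons(h(m(pair(c, h(pair(c, e))), cons(c, e), e)), h(cons(h(b), c))), pair(c, e)), e, c)  →  cons(h(m(pair(c, h(pair(c, e))), cons(c, e), e)), h(cons(h(b), c)))   [R3 at ε]
2. cons(h(m(pair(c, h(pair(c, e))), cons(c, e), e)), h(cons(h(b), c)))  →  cons(m(pair(c, h(pair(c, e))), cons(c, e), e), h(cons(h(b), c)))   [R1 at 1]
3. cons(m(pair(c, h(pair(c, e))), cons(c, e), e), h(cons(h(b), c)))  →  cons(m(pair(c, pair(c, e)), cons(c, e), e), h(cons(h(b), c)))   [R1 at 1.1.2]
4. cons(m(pair(c, pair(c, e)), cons(c, e), e), h(cons(h(b), c)))  →  cons(c, h(cons(h(b), c)))   [R3 at 1]
5. cons(c, h(cons(h(b), c)))  →  cons(c, cons(h(b), c))   [R1 at 2]
6. cons(c, cons(h(b), c))  →  cons(c, cons(b, c))   [R1 at 2.1]

yes — NF(t₁) = cons(c, cons(b, c)), NF(t₂) = cons(c, cons(b, c))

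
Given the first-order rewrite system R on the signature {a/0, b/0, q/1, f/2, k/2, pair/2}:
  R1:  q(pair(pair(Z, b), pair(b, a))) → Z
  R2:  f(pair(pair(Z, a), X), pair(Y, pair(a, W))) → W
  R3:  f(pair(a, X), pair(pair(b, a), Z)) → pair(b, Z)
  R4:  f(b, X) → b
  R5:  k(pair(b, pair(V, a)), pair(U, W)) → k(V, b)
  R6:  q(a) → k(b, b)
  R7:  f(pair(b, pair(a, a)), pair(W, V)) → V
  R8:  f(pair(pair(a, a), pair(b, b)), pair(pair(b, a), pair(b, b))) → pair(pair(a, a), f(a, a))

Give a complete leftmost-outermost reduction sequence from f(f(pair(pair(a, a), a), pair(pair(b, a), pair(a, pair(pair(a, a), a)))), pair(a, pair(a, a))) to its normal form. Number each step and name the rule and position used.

1. f(f(pair(pair(a, a), a), pair(pair(b, a), pair(a, pair(pair(a, a), a)))), pair(a, pair(a, a)))  →  f(pair(pair(a, a), a), pair(a, pair(a, a)))   [R2 at 1]
2. f(pair(pair(a, a), a), pair(a, pair(a, a)))  →  a   [R2 at ε]

a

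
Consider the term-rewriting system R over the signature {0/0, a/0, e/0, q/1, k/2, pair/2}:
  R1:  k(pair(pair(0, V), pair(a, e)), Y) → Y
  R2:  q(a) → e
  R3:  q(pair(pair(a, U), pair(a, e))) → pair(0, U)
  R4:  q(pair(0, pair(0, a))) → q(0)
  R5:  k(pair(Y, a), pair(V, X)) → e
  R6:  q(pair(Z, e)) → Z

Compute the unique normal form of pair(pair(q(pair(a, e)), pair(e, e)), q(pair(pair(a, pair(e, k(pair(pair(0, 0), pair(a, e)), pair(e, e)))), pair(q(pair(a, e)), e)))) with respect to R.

pair(pair(a, pair(e, e)), pair(0, pair(e, pair(e, e))))

1. pair(pair(q(pair(a, e)), pair(e, e)), q(pair(pair(a, pair(e, k(pair(pair(0, 0), pair(a, e)), pair(e, e)))), pair(q(pair(a, e)), e))))  →  pair(pair(a, pair(e, e)), q(pair(pair(a, pair(e, k(pair(pair(0, 0), pair(a, e)), pair(e, e)))), pair(q(pair(a, e)), e))))   [R6 at 1.1]
2. pair(pair(a, pair(e, e)), q(pair(pair(a, pair(e, k(pair(pair(0, 0), pair(a, e)), pair(e, e)))), pair(q(pair(a, e)), e))))  →  pair(pair(a, pair(e, e)), q(pair(pair(a, pair(e, pair(e, e))), pair(q(pair(a, e)), e))))   [R1 at 2.1.1.2.2]
3. pair(pair(a, pair(e, e)), q(pair(pair(a, pair(e, pair(e, e))), pair(q(pair(a, e)), e))))  →  pair(pair(a, pair(e, e)), q(pair(pair(a, pair(e, pair(e, e))), pair(a, e))))   [R6 at 2.1.2.1]
4. pair(pair(a, pair(e, e)), q(pair(pair(a, pair(e, pair(e, e))), pair(a, e))))  →  pair(pair(a, pair(e, e)), pair(0, pair(e, pair(e, e))))   [R3 at 2]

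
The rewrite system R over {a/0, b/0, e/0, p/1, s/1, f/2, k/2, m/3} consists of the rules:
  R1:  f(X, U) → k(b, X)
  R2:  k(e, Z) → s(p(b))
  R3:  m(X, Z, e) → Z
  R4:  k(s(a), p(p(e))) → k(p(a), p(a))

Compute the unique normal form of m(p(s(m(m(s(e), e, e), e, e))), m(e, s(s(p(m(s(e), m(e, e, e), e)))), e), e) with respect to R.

s(s(p(e)))

1. m(p(s(m(m(s(e), e, e), e, e))), m(e, s(s(p(m(s(e), m(e, e, e), e)))), e), e)  →  m(e, s(s(p(m(s(e), m(e, e, e), e)))), e)   [R3 at ε]
2. m(e, s(s(p(m(s(e), m(e, e, e), e)))), e)  →  s(s(p(m(s(e), m(e, e, e), e))))   [R3 at ε]
3. s(s(p(m(s(e), m(e, e, e), e))))  →  s(s(p(m(e, e, e))))   [R3 at 1.1.1]
4. s(s(p(m(e, e, e))))  →  s(s(p(e)))   [R3 at 1.1.1]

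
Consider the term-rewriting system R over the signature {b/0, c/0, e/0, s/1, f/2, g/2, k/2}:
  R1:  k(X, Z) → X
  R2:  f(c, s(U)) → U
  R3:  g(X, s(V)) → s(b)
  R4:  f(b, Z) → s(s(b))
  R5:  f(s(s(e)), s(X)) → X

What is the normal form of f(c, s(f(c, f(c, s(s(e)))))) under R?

1. f(c, s(f(c, f(c, s(s(e))))))  →  f(c, f(c, s(s(e))))   [R2 at ε]
2. f(c, f(c, s(s(e))))  →  f(c, s(e))   [R2 at 2]
3. f(c, s(e))  →  e   [R2 at ε]

e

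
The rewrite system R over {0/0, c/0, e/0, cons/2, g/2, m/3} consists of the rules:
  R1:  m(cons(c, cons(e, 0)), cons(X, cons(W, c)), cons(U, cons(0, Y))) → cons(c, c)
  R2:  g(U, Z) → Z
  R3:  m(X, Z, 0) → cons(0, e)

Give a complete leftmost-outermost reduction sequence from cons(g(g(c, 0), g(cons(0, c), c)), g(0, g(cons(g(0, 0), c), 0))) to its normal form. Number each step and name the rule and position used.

cons(c, 0)

1. cons(g(g(c, 0), g(cons(0, c), c)), g(0, g(cons(g(0, 0), c), 0)))  →  cons(g(cons(0, c), c), g(0, g(cons(g(0, 0), c), 0)))   [R2 at 1]
2. cons(g(cons(0, c), c), g(0, g(cons(g(0, 0), c), 0)))  →  cons(c, g(0, g(cons(g(0, 0), c), 0)))   [R2 at 1]
3. cons(c, g(0, g(cons(g(0, 0), c), 0)))  →  cons(c, g(cons(g(0, 0), c), 0))   [R2 at 2]
4. cons(c, g(cons(g(0, 0), c), 0))  →  cons(c, 0)   [R2 at 2]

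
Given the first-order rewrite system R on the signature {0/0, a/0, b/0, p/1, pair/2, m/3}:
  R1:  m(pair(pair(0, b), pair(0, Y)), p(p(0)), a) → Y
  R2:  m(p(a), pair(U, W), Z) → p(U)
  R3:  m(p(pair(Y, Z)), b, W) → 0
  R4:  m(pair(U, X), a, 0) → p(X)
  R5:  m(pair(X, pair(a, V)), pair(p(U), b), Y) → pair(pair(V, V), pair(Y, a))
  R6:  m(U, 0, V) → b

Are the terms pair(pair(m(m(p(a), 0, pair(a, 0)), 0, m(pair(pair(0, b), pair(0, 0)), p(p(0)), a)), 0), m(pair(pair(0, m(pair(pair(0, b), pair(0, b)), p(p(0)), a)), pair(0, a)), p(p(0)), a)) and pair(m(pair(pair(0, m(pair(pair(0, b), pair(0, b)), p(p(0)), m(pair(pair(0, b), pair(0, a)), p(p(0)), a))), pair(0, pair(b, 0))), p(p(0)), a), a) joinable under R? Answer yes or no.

yes — NF(t₁) = pair(pair(b, 0), a), NF(t₂) = pair(pair(b, 0), a)

Reduce t₁ = pair(pair(m(m(p(a), 0, pair(a, 0)), 0, m(pair(pair(0, b), pair(0, 0)), p(p(0)), a)), 0), m(pair(pair(0, m(pair(pair(0, b), pair(0, b)), p(p(0)), a)), pair(0, a)), p(p(0)), a)):
1. pair(pair(m(m(p(a), 0, pair(a, 0)), 0, m(pair(pair(0, b), pair(0, 0)), p(p(0)), a)), 0), m(pair(pair(0, m(pair(pair(0, b), pair(0, b)), p(p(0)), a)), pair(0, a)), p(p(0)), a))  →  pair(pair(b, 0), m(pair(pair(0, m(pair(pair(0, b), pair(0, b)), p(p(0)), a)), pair(0, a)), p(p(0)), a))   [R6 at 1.1]
2. pair(pair(b, 0), m(pair(pair(0, m(pair(pair(0, b), pair(0, b)), p(p(0)), a)), pair(0, a)), p(p(0)), a))  →  pair(pair(b, 0), m(pair(pair(0, b), pair(0, a)), p(p(0)), a))   [R1 at 2.1.1.2]
3. pair(pair(b, 0), m(pair(pair(0, b), pair(0, a)), p(p(0)), a))  →  pair(pair(b, 0), a)   [R1 at 2]

Reduce t₂ = pair(m(pair(pair(0, m(pair(pair(0, b), pair(0, b)), p(p(0)), m(pair(pair(0, b), pair(0, a)), p(p(0)), a))), pair(0, pair(b, 0))), p(p(0)), a), a):
1. pair(m(pair(pair(0, m(pair(pair(0, b), pair(0, b)), p(p(0)), m(pair(pair(0, b), pair(0, a)), p(p(0)), a))), pair(0, pair(b, 0))), p(p(0)), a), a)  →  pair(m(pair(pair(0, m(pair(pair(0, b), pair(0, b)), p(p(0)), a)), pair(0, pair(b, 0))), p(p(0)), a), a)   [R1 at 1.1.1.2.3]
2. pair(m(pair(pair(0, m(pair(pair(0, b), pair(0, b)), p(p(0)), a)), pair(0, pair(b, 0))), p(p(0)), a), a)  →  pair(m(pair(pair(0, b), pair(0, pair(b, 0))), p(p(0)), a), a)   [R1 at 1.1.1.2]
3. pair(m(pair(pair(0, b), pair(0, pair(b, 0))), p(p(0)), a), a)  →  pair(pair(b, 0), a)   [R1 at 1]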